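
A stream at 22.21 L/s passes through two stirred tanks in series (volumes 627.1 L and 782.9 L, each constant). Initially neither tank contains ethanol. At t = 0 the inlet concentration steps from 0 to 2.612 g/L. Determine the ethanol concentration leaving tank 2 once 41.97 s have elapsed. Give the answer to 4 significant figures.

Species balance on tank i: dCᵢ/dt = (Cᵢ₋₁ − Cᵢ)/τᵢ with τᵢ = Vᵢ/Q.
τ₁ = 627.1/22.21 = 28.2350 s; τ₂ = 782.9/22.21 = 35.2499 s.
Solving the cascade with C₁(0)=C₂(0)=0 gives C₂(t) = C_in[1 − (τ₁ e^(−t/τ₁) − τ₂ e^(−t/τ₂))/(τ₁ − τ₂)].
At t = 41.97: e^(−t/τ₁) = 0.226174, e^(−t/τ₂) = 0.304026.
C₂ = 2.612·[1 − (28.2350·0.226174 − 35.2499·0.304026)/(-7.01486)] = 2.612·0.382617 = 0.999394 g/L.

0.9994 g/L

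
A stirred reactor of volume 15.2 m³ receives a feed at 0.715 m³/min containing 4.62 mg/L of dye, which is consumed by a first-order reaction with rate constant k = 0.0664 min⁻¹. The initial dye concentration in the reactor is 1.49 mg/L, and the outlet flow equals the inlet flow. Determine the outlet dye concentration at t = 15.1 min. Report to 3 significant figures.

1.84 mg/L

Accumulation = in − out − consumed: V dC/dt = Q C_in − Q C − k V C.
dC/dt = (Q/V) C_in − (Q/V + k) C; effective rate a = Q/V + k = 0.047039 + 0.0664 = 0.11344 min⁻¹.
C_ss = Q C_in/(Q + kV) = 1.9158 mg/L; C(t) = C_ss + (C₀ − C_ss) e^(−a t).
C(15.1) = 1.9158 + (-0.42576)·e^(−0.11344·15.1) = 1.9158 + (-0.42576)·0.18034 = 1.8390 mg/L.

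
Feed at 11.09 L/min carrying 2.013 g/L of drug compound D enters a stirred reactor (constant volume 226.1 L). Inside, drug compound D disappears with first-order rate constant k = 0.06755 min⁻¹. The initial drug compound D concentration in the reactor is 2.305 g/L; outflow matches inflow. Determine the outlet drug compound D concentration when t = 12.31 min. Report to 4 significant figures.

Species balance: V dC/dt = Q C_in − Q C − k V C.
This is linear with rate a = Q/V + k = 0.116599 min⁻¹.
C_ss = Q C_in/(Q + kV) = 0.846798 g/L; C(t) = C_ss + (C₀ − C_ss) e^(−a t).
C(12.31) = 0.846798 + (1.45820)·e^(−0.116599·12.31) = 0.846798 + (1.45820)·0.238036 = 1.19390 g/L.

1.194 g/L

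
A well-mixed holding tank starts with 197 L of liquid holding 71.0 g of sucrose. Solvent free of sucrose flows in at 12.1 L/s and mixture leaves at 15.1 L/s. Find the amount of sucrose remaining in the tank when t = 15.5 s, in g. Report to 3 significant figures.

Let m(t) be the amount of sucrose. Volume: V(t) = V₀ + (Q_in − Q_out) t = 197 − 3.0000 t; V(15.5) = 150.50 L.
No sucrose enters, so dm/dt = −Q_out · (m/V).
dm/m = −Q_out dt/(V₀ − 3.0000 t); integrating gives ln(m/m₀) = −(Q_out/(Q_in−Q_out)) ln(V/V₀).
m = m₀ (V₀/V)^(Q_out/(Q_in−Q_out)) = 71.0 × (197/150.50)^(-5.0333) = 18.311 g.

18.3 g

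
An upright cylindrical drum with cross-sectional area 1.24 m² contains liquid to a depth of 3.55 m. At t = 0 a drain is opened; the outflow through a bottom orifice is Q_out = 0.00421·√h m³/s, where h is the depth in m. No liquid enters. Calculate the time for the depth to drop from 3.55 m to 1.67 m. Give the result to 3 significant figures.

349 s

A dh/dt = −Q_out = −0.00421 √h.
This is separable: 2 d(√h)/dt = −0.00421/A, so √h = √h₀ − (0.00421/(2A)) t.
t = 2A(√h₀ − √h)/0.00421 = 2·1.24·(√3.55 − √1.67)/0.00421
  = 2.4800 × (1.8841 − 1.2923) / 0.00421 = 348.65 s.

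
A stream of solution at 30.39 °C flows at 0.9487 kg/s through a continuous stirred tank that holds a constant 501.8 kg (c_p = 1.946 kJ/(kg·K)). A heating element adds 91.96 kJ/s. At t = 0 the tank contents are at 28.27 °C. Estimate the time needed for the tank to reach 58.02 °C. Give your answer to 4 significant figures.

Heat balance on the well-mixed liquid: M c_p dT/dt = ṁ c_p (T_in − T) + 91.96.
τ = M/ṁ = 528.934 s; T_ss = T_in + Q̇/(ṁ c_p) = 80.2012 °C.
T(t) = T_ss + (T₀ − T_ss) e^(−t/τ). Set T = 58.02:
e^(−t/τ) = (58.02 − 80.2012)/(28.27 − 80.2012) = 0.427127
t = −528.934 · ln(0.427127) = 449.951 s.

450.0 s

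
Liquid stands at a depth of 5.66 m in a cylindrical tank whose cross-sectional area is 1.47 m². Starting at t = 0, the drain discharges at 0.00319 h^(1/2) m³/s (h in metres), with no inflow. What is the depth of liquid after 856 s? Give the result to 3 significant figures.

Unsteady balance on liquid volume: A dh/dt = −0.00319 √h.
This is separable: 2 d(√h)/dt = −0.00319/A, so √h = √h₀ − (0.00319/(2A)) t.
√h = √5.66 − 0.00319·856/(2·1.47) = 2.3791 − 0.92879 = 1.4503.
h = 1.4503² = 2.1033 m.

2.10 m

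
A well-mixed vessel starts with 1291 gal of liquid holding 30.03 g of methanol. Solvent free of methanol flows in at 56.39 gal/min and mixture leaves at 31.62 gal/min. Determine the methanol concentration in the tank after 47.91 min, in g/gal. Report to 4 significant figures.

0.005273 g/gal

Total volume: dV/dt = Q_in − Q_out = 24.7700 gal/min, so V(t) = 1291 + 24.7700 t and V(47.91) = 2477.73 gal.
Species balance (pure solvent in): dm/dt = −Q_out · m/V(t).
Separate: dm/m = −Q_out dt/V(t) ⇒ ln(m/m₀) = −(Q_out/(Q_in−Q_out)) ln(V/V₀).
m = m₀ (V₀/V)^(Q_out/(Q_in−Q_out)) = 30.03 × (1291/2477.73)^(1.27654) = 13.0656 g.
C = m/V = 13.0656/2477.73 = 0.00527322 g/gal.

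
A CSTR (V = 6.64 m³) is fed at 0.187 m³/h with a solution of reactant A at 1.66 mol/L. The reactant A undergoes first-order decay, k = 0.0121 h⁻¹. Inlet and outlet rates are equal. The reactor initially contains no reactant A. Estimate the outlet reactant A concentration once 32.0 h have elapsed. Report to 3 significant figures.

V dC/dt = Q(C_in − C) − k V C.
This is linear with rate a = Q/V + k = 0.040263 h⁻¹.
C_ss = Q C_in/(Q + kV) = 1.1611 mol/L; C(t) = C_ss + (C₀ − C_ss) e^(−a t).
C(32.0) = 1.1611 + (-1.1611)·e^(−0.040263·32.0) = 1.1611 + (-1.1611)·0.27571 = 0.84099 mol/L.

0.841 mol/L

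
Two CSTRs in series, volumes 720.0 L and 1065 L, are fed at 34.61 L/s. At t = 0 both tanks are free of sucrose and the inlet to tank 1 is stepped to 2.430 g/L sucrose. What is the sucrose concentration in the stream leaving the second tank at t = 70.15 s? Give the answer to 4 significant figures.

Species balance on tank i: dCᵢ/dt = (Cᵢ₋₁ − Cᵢ)/τᵢ with τᵢ = Vᵢ/Q.
τ₁ = 720.0/34.61 = 20.8032 s; τ₂ = 1065/34.61 = 30.7715 s.
Solving the cascade with C₁(0)=C₂(0)=0 gives C₂(t) = C_in[1 − (τ₁ e^(−t/τ₁) − τ₂ e^(−t/τ₂))/(τ₁ − τ₂)].
At t = 70.15: e^(−t/τ₁) = 0.0343185, e^(−t/τ₂) = 0.102314.
C₂ = 2.430·[1 − (20.8032·0.0343185 − 30.7715·0.102314)/(-9.96822)] = 2.430·0.755783 = 1.83655 g/L.

1.837 g/L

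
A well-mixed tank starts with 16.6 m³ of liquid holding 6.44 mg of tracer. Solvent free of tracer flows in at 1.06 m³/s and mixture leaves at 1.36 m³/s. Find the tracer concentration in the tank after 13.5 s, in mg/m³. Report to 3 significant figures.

Let m(t) be the amount of tracer. Volume: V(t) = V₀ + (Q_in − Q_out) t = 16.6 − 0.30000 t; V(13.5) = 12.550 m³.
No tracer enters, so dm/dt = −Q_out · (m/V).
dm/m = −Q_out dt/(V₀ − 0.30000 t); integrating gives ln(m/m₀) = −(Q_out/(Q_in−Q_out)) ln(V/V₀).
m = m₀ (V₀/V)^(Q_out/(Q_in−Q_out)) = 6.44 × (16.6/12.550)^(-4.5333) = 1.8124 mg.
C = m/V = 1.8124/12.550 = 0.14441 mg/m³.

0.144 mg/m³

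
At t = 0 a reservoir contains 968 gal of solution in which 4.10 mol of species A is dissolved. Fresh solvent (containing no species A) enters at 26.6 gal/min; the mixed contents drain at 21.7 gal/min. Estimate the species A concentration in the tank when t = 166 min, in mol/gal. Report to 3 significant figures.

Total volume: dV/dt = Q_in − Q_out = 4.9000 gal/min, so V(t) = 968 + 4.9000 t and V(166) = 1781.4 gal.
No species A enters, so dm/dt = −Q_out · (m/V).
dm/m = −Q_out dt/(V₀ + 4.9000 t); integrating gives ln(m/m₀) = −(Q_out/(Q_in−Q_out)) ln(V/V₀).
m = m₀ (V₀/V)^(Q_out/(Q_in−Q_out)) = 4.10 × (968/1781.4)^(4.4286) = 0.27524 mol.
C = m/V = 0.27524/1781.4 = 0.00015451 mol/gal.

0.000155 mol/gal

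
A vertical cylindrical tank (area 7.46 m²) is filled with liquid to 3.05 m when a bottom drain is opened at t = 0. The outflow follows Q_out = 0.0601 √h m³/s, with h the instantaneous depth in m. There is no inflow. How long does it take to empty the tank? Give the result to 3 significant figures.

434 s

Unsteady balance on liquid volume: A dh/dt = −0.0601 √h.
Separate and integrate: 2(√h − √h₀) = −(0.0601/A) t.
Tank is empty when √h = 0: t_empty = 2A√h₀/0.0601.
t_empty = 2·7.46·√3.05/0.0601 = 14.920·1.7464/0.0601 = 433.56 s.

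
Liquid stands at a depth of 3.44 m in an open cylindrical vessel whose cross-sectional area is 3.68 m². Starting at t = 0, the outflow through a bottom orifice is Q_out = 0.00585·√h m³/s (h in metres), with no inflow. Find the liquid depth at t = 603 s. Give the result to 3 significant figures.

Accumulation of liquid (constant cross-section A): A dh/dt = −0.00585 √h.
This is separable: 2 d(√h)/dt = −0.00585/A, so √h = √h₀ − (0.00585/(2A)) t.
√h = √3.44 − 0.00585·603/(2·3.68) = 1.8547 − 0.47929 = 1.3754.
h = 1.3754² = 1.8918 m.

1.89 m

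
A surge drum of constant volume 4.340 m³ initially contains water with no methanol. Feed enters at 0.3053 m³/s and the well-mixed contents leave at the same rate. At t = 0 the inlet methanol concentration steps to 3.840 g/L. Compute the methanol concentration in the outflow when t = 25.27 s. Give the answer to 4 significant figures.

Species balance on the tank: V dC/dt = Q(C_in − C).
So dC/dt = (C_in − C)/τ with τ = V/Q = 4.340/0.3053 = 14.2155 s.
C approaches C_in exponentially: C(t) = C_in + (C₀ − C_in) e^(−t/τ).
C(25.27) = 3.840 + (0 − 3.840)·e^(−25.27/14.2155) = 3.840 + (-3.84000)·0.169038 = 3.19090 g/L.

3.191 g/L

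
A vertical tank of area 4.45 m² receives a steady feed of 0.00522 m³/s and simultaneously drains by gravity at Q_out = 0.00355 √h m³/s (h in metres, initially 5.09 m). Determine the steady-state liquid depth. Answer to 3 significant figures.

2.16 m

Volume balance on the tank: A dh/dt = Q_in − 0.00355 √h. At steady state dh/dt = 0:
Q_in = 0.00355 √h_ss ⇒ √h_ss = 0.00522/0.00355 = 1.4704.
h_ss = 1.4704² = 2.1621 m. (Since h₀ = 5.09 m > h_ss, the level will fall toward this value.)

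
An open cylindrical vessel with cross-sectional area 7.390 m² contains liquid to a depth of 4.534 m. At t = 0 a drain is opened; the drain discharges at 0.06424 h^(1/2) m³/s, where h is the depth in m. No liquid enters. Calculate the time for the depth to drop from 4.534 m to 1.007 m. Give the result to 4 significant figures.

259.0 s

Unsteady balance on liquid volume: A dh/dt = −0.06424 √h.
∫ h^(−1/2) dh = −(0.06424/A) ∫ dt, giving 2√h = 2√h₀ − (0.06424/A) t.
t = 2A(√h₀ − √h)/0.06424 = 2·7.390·(√4.534 − √1.007)/0.06424
  = 14.7800 × (2.12932 − 1.00349) / 0.06424 = 259.024 s.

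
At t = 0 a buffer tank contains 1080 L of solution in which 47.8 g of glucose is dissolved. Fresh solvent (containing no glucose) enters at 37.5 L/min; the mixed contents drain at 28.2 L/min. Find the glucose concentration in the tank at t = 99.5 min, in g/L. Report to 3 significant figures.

0.00365 g/L

Let m(t) be the amount of glucose. Volume: V(t) = V₀ + (Q_in − Q_out) t = 1080 + 9.3000 t; V(99.5) = 2005.3 L.
Solute balance: dm/dt = 0 − Q_out C = −Q_out m/V(t).
Separate: dm/m = −Q_out dt/V(t) ⇒ ln(m/m₀) = −(Q_out/(Q_in−Q_out)) ln(V/V₀).
m = m₀ (V₀/V)^(Q_out/(Q_in−Q_out)) = 47.8 × (1080/2005.3)^(3.0323) = 7.3191 g.
C = m/V = 7.3191/2005.3 = 0.0036498 g/L.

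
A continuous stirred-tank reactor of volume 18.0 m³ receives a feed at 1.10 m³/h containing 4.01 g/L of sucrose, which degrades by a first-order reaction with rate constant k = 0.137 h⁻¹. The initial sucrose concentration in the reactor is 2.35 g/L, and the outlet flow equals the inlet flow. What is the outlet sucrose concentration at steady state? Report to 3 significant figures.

Species balance: V dC/dt = Q C_in − Q C − k V C.
Steady state (dC/dt = 0): C_ss = Q C_in/(Q + kV) = C_in/(1 + kV/Q).
C_ss = 1.10·4.01/(1.10 + 0.137·18.0) = 4.4110/3.5660 = 1.2370 g/L.

1.24 g/L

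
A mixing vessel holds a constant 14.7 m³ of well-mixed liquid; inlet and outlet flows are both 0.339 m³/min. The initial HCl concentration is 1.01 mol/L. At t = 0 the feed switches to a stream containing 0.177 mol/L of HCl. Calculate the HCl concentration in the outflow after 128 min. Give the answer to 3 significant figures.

0.221 mol/L

Accumulation = in − out for the solute gives V dC/dt = Q(C_in − C).
So dC/dt = (C_in − C)/τ with τ = V/Q = 14.7/0.339 = 43.363 min.
This is linear first-order; C(t) = C_in + (C₀ − C_in) e^(−t/τ).
C(128) = 0.177 + (1.01 − 0.177)·e^(−128/43.363) = 0.177 + (0.83300)·0.052244 = 0.22052 mol/L.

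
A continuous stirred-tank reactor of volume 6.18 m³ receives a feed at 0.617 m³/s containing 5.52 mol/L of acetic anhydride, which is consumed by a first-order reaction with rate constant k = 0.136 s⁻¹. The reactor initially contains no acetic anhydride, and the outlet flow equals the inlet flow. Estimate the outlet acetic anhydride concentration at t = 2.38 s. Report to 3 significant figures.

1.00 mol/L

V dC/dt = Q(C_in − C) − k V C.
This is linear with rate a = Q/V + k = 0.23584 s⁻¹.
C_ss = Q C_in/(Q + kV) = 2.3368 mol/L; C(t) = C_ss + (C₀ − C_ss) e^(−a t).
C(2.38) = 2.3368 + (-2.3368)·e^(−0.23584·2.38) = 2.3368 + (-2.3368)·0.57047 = 1.0037 mol/L.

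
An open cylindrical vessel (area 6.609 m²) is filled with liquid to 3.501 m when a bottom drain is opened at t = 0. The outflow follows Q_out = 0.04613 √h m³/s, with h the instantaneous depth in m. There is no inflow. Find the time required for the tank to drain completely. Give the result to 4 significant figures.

536.1 s

With no inflow, A dh/dt = −0.04613 √h.
∫ h^(−1/2) dh = −(0.04613/A) ∫ dt, giving 2√h = 2√h₀ − (0.04613/A) t.
Tank is empty when √h = 0: t_empty = 2A√h₀/0.04613.
t_empty = 2·6.609·√3.501/0.04613 = 13.2180·1.87110/0.04613 = 536.140 s.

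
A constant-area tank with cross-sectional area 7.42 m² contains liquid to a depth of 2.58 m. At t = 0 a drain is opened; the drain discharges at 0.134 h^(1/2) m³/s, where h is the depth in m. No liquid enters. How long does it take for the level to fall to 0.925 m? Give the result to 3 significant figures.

71.4 s

With no inflow, A dh/dt = −0.134 √h.
This is separable: 2 d(√h)/dt = −0.134/A, so √h = √h₀ − (0.134/(2A)) t.
t = 2A(√h₀ − √h)/0.134 = 2·7.42·(√2.58 − √0.925)/0.134
  = 14.840 × (1.6062 − 0.96177) / 0.134 = 71.372 s.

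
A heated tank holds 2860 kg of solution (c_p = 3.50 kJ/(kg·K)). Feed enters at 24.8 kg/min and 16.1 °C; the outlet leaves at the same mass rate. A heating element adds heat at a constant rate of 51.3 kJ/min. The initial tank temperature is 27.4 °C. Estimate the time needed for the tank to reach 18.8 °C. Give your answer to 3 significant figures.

M c_p dT/dt = ṁ c_p (T_in − T) + Q̇.
τ = M/ṁ = 115.32 min; T_ss = T_in + Q̇/(ṁ c_p) = 16.691 °C.
T(t) = T_ss + (T₀ − T_ss) e^(−t/τ). Set T = 18.8:
e^(−t/τ) = (18.8 − 16.691)/(27.4 − 16.691) = 0.19694
t = −115.32 · ln(0.19694) = 187.38 min.

187 min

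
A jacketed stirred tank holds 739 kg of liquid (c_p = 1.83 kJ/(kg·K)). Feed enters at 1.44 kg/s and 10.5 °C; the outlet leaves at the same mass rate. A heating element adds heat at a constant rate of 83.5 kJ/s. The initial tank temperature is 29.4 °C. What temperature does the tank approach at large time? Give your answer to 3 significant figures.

42.2 °C

Unsteady energy balance on the tank contents: M c_p dT/dt = ṁ c_p (T_in − T) + 83.5.
At steady state dT/dt = 0 ⇒ T_ss = T_in + Q̇/(ṁ c_p) = 10.5 + 83.5/(1.44·1.83) = 42.186 °C.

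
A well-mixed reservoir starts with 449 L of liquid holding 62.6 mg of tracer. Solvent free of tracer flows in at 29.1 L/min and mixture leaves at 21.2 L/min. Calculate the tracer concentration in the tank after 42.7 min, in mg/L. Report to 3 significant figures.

0.0177 mg/L

Total volume: dV/dt = Q_in − Q_out = 7.9000 L/min, so V(t) = 449 + 7.9000 t and V(42.7) = 786.33 L.
No tracer enters, so dm/dt = −Q_out · (m/V).
dm/m = −Q_out dt/(V₀ + 7.9000 t); integrating gives ln(m/m₀) = −(Q_out/(Q_in−Q_out)) ln(V/V₀).
m = m₀ (V₀/V)^(Q_out/(Q_in−Q_out)) = 62.6 × (449/786.33)^(2.6835) = 13.916 mg.
C = m/V = 13.916/786.33 = 0.017697 mg/L.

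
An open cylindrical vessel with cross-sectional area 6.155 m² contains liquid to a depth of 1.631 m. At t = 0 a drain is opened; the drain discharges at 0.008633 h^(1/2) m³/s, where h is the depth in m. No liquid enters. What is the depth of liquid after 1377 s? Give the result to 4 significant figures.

0.09698 m

Accumulation of liquid (constant cross-section A): A dh/dt = −0.008633 √h.
∫ h^(−1/2) dh = −(0.008633/A) ∫ dt, giving 2√h = 2√h₀ − (0.008633/A) t.
√h = √1.631 − 0.008633·1377/(2·6.155) = 1.27711 − 0.965690 = 0.311416.
h = 0.311416² = 0.0969801 m.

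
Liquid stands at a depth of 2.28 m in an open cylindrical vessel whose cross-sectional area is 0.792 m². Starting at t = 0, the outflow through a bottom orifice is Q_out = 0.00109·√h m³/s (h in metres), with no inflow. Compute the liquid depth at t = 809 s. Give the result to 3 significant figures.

Unsteady balance on liquid volume: A dh/dt = −0.00109 √h.
This is separable: 2 d(√h)/dt = −0.00109/A, so √h = √h₀ − (0.00109/(2A)) t.
√h = √2.28 − 0.00109·809/(2·0.792) = 1.5100 − 0.55670 = 0.95327.
h = 0.95327² = 0.90872 m.

0.909 m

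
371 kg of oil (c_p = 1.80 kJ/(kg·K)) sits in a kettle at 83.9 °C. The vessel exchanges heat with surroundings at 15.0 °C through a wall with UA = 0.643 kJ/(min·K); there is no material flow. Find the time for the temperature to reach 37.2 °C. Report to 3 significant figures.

1180 min

M c_p dT/dt = −UA(T − T_amb).
τ = M c_p/UA = 1038.6 min; T_ss = T_amb = 15.000 °C.
T(t) = T_ss + (T₀ − T_ss)e^(−t/τ); set T = 37.2:
t = −τ ln[(T − T_ss)/(T₀ − T_ss)] = −1038.6 · ln(0.32221) = 1176.2 min.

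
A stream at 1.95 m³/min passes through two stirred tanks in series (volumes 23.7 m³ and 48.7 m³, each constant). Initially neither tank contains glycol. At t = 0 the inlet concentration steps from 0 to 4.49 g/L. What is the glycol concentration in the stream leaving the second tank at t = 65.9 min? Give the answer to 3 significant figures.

3.88 g/L

Species balance on tank i: dCᵢ/dt = (Cᵢ₋₁ − Cᵢ)/τᵢ with τᵢ = Vᵢ/Q.
τ₁ = 23.7/1.95 = 12.154 min; τ₂ = 48.7/1.95 = 24.974 min.
Tank 1: C₁ = C_in(1 − e^(−t/τ₁)). Tank 2 (τ₁ ≠ τ₂): C₂ = C_in[1 − (τ₁ e^(−t/τ₁) − τ₂ e^(−t/τ₂))/(τ₁ − τ₂)].
At t = 65.9: e^(−t/τ₁) = 0.0044176, e^(−t/τ₂) = 0.071454.
C₂ = 4.49·[1 − (12.154·0.0044176 − 24.974·0.071454)/(-12.821)] = 4.49·0.86500 = 3.8838 g/L.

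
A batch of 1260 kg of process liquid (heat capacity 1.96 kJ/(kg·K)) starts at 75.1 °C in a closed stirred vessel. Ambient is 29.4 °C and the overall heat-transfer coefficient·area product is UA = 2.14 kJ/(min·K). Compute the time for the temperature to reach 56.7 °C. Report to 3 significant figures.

595 min

Lumped-capacitance energy balance: M c_p dT/dt = UA(T_amb − T).
τ = M c_p/UA = 1154.0 min; T_ss = T_amb = 29.400 °C.
T(t) = T_ss + (T₀ − T_ss)e^(−t/τ); set T = 56.7:
t = −τ ln[(T − T_ss)/(T₀ − T_ss)] = −1154.0 · ln(0.59737) = 594.56 min.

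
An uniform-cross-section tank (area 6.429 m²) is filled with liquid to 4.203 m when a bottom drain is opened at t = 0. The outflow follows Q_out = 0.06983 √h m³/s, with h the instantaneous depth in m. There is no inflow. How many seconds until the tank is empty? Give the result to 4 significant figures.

A dh/dt = −Q_out = −0.06983 √h.
∫ h^(−1/2) dh = −(0.06983/A) ∫ dt, giving 2√h = 2√h₀ − (0.06983/A) t.
Set h = 0: 2√h₀ = (0.06983/A) t_empty ⇒ t_empty = 2A√h₀/0.06983.
t_empty = 2·6.429·√4.203/0.06983 = 12.8580·2.05012/0.06983 = 377.495 s.

377.5 s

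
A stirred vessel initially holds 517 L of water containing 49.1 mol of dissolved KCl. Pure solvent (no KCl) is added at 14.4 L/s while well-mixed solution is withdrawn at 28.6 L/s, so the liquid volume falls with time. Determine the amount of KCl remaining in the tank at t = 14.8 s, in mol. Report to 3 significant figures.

17.2 mol

Let m(t) be the amount of KCl. Volume: V(t) = V₀ + (Q_in − Q_out) t = 517 − 14.200 t; V(14.8) = 306.84 L.
Species balance (pure solvent in): dm/dt = −Q_out · m/V(t).
Separate: dm/m = −Q_out dt/V(t) ⇒ ln(m/m₀) = −(Q_out/(Q_in−Q_out)) ln(V/V₀).
m = m₀ (V₀/V)^(Q_out/(Q_in−Q_out)) = 49.1 × (517/306.84)^(-2.0141) = 17.169 mol.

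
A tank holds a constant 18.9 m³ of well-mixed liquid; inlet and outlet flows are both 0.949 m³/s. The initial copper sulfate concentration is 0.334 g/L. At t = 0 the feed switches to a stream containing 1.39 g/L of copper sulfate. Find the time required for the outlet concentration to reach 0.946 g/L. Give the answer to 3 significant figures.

Species balance: V dC/dt = Q(C_in − C) ⇒ τ = V/Q = 19.916 s.
C(t) = C_in + (C₀ − C_in) e^(−t/τ). Set C = 0.946 and solve for t:
e^(−t/τ) = (C − C_in)/(C₀ − C_in) = (0.946 − 1.39)/(0.334 − 1.39) = 0.42045
t = −τ ln(…) = 19.916 × 0.86642 = 17.255 s.

17.3 s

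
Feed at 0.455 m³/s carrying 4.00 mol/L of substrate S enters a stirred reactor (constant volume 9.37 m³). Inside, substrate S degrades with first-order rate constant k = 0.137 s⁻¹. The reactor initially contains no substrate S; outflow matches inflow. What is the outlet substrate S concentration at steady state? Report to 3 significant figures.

V dC/dt = Q(C_in − C) − k V C.
Steady state (dC/dt = 0): C_ss = Q C_in/(Q + kV) = C_in/(1 + kV/Q).
C_ss = 0.455·4.00/(0.455 + 0.137·9.37) = 1.8200/1.7387 = 1.0468 mol/L.

1.05 mol/L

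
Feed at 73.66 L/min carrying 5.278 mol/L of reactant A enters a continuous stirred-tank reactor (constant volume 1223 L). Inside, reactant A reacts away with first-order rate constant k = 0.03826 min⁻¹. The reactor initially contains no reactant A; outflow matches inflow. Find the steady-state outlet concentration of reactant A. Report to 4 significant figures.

3.228 mol/L

Species balance: V dC/dt = Q C_in − Q C − k V C.
At steady state: 0 = Q C_in − (Q + kV) C_ss, so C_ss = Q C_in/(Q + kV).
C_ss = 73.66·5.278/(73.66 + 0.03826·1223) = 388.777/120.452 = 3.22766 mol/L.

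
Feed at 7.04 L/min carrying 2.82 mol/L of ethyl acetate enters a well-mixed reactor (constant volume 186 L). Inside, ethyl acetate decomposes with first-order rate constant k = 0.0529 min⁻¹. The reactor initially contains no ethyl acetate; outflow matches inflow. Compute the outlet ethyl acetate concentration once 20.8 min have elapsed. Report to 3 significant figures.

0.998 mol/L

V dC/dt = Q(C_in − C) − k V C.
dC/dt = (Q/V) C_in − (Q/V + k) C; effective rate a = Q/V + k = 0.037849 + 0.0529 = 0.090749 min⁻¹.
C_ss = Q C_in/(Q + kV) = 1.1762 mol/L; C(t) = C_ss + (C₀ − C_ss) e^(−a t).
C(20.8) = 1.1762 + (-1.1762)·e^(−0.090749·20.8) = 1.1762 + (-1.1762)·0.15144 = 0.99804 mol/L.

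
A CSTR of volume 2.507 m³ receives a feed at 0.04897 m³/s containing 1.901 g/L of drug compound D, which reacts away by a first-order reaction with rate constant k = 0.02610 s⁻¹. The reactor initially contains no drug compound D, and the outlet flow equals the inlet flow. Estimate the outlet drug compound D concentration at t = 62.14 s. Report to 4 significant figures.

0.7660 g/L

Species balance: V dC/dt = Q C_in − Q C − k V C.
dC/dt = (Q/V) C_in − (Q/V + k) C; effective rate a = Q/V + k = 0.0195333 + 0.02610 = 0.0456333 s⁻¹.
C_ss = Q C_in/(Q + kV) = 0.813722 g/L; C(t) = C_ss + (C₀ − C_ss) e^(−a t).
C(62.14) = 0.813722 + (-0.813722)·e^(−0.0456333·62.14) = 0.813722 + (-0.813722)·0.0586802 = 0.765972 g/L.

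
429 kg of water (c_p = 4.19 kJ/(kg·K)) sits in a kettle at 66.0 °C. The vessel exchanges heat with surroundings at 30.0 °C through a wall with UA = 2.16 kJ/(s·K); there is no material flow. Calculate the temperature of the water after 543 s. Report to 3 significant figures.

M c_p dT/dt = −UA(T − T_amb).
dT/dt = (T_ss − T)/τ with T_ss = T_amb = 30.000 °C, τ = M c_p/UA = 429·4.19/2.16 = 832.18 s.
This is linear first-order; T(t) = T_ss + (T₀ − T_ss) e^(−t/τ).
T(543) = 30.000 + (36.000)·0.52074 = 48.747 °C.

48.7 °C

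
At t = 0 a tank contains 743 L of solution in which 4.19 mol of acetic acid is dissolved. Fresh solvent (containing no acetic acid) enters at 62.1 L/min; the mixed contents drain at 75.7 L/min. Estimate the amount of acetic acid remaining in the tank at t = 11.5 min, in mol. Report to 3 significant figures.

Let m(t) be the amount of acetic acid. Volume: V(t) = V₀ + (Q_in − Q_out) t = 743 − 13.600 t; V(11.5) = 586.60 L.
Solute balance: dm/dt = 0 − Q_out C = −Q_out m/V(t).
dm/m = −Q_out dt/(V₀ − 13.600 t); integrating gives ln(m/m₀) = −(Q_out/(Q_in−Q_out)) ln(V/V₀).
m = m₀ (V₀/V)^(Q_out/(Q_in−Q_out)) = 4.19 × (743/586.60)^(-5.5662) = 1.1243 mol.

1.12 mol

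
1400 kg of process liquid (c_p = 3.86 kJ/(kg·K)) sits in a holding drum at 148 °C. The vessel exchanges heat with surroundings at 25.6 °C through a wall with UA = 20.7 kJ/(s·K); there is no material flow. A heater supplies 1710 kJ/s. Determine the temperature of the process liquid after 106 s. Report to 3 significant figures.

135 °C

Heat balance on the well-mixed liquid: M c_p dT/dt = −UA(T − T_amb) + Q̇.
dT/dt = (T_ss − T)/τ with T_ss = T_amb + Q̇/UA = 25.6 + 1710/20.7 = 108.21 °C, τ = M c_p/UA = 1400·3.86/20.7 = 261.06 s.
Solution: T(t) = T_ss + (T₀ − T_ss) e^(−t/τ).
T(106) = 108.21 + (39.791)·0.66629 = 134.72 °C.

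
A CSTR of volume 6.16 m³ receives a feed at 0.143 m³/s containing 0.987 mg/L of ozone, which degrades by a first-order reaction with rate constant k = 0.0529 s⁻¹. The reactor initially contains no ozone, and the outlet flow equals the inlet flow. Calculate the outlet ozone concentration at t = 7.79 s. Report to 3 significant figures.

0.135 mg/L

V dC/dt = Q(C_in − C) − k V C.
This is linear with rate a = Q/V + k = 0.076114 s⁻¹.
C_ss = Q C_in/(Q + kV) = 0.30103 mg/L; C(t) = C_ss + (C₀ − C_ss) e^(−a t).
C(7.79) = 0.30103 + (-0.30103)·e^(−0.076114·7.79) = 0.30103 + (-0.30103)·0.55271 = 0.13465 mg/L.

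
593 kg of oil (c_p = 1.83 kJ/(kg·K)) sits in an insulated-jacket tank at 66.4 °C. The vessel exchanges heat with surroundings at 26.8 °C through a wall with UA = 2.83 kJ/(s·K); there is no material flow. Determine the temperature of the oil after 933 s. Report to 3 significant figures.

Energy balance: M c_p dT/dt = −UA(T − T_amb).
dT/dt = (T_ss − T)/τ with T_ss = T_amb = 26.800 °C, τ = M c_p/UA = 593·1.83/2.83 = 383.46 s.
T approaches T_ss exponentially: T(t) = T_ss + (T₀ − T_ss) e^(−t/τ).
T(933) = 26.800 + (39.600)·0.087763 = 30.275 °C.

30.3 °C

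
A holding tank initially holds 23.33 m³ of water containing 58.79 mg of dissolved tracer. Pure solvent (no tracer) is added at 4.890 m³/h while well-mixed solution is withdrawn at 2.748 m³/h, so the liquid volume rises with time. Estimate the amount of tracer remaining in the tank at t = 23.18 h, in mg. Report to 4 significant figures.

Let m(t) be the amount of tracer. Volume: V(t) = V₀ + (Q_in − Q_out) t = 23.33 + 2.14200 t; V(23.18) = 72.9816 m³.
No tracer enters, so dm/dt = −Q_out · (m/V).
Separate: dm/m = −Q_out dt/V(t) ⇒ ln(m/m₀) = −(Q_out/(Q_in−Q_out)) ln(V/V₀).
m = m₀ (V₀/V)^(Q_out/(Q_in−Q_out)) = 58.79 × (23.33/72.9816)^(1.28291) = 13.6106 mg.

13.61 mg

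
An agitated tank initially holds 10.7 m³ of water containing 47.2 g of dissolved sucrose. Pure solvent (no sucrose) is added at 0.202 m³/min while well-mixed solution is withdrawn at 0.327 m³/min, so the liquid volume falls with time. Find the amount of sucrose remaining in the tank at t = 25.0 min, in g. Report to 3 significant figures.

Let m(t) be the amount of sucrose. Volume: V(t) = V₀ + (Q_in − Q_out) t = 10.7 − 0.12500 t; V(25.0) = 7.5750 m³.
Species balance (pure solvent in): dm/dt = −Q_out · m/V(t).
Separate: dm/m = −Q_out dt/V(t) ⇒ ln(m/m₀) = −(Q_out/(Q_in−Q_out)) ln(V/V₀).
m = m₀ (V₀/V)^(Q_out/(Q_in−Q_out)) = 47.2 × (10.7/7.5750)^(-2.6160) = 19.122 g.

19.1 g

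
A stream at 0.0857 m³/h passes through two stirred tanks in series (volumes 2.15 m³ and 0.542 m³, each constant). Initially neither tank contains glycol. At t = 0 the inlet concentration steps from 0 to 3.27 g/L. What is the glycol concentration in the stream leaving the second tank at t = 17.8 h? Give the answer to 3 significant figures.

1.19 g/L

Each tank obeys Vᵢ dCᵢ/dt = Q(Cᵢ₋₁ − Cᵢ), so τᵢ = Vᵢ/Q.
τ₁ = 2.15/0.0857 = 25.088 h; τ₂ = 0.542/0.0857 = 6.3244 h.
Solving the cascade with C₁(0)=C₂(0)=0 gives C₂(t) = C_in[1 − (τ₁ e^(−t/τ₁) − τ₂ e^(−t/τ₂))/(τ₁ − τ₂)].
At t = 17.8: e^(−t/τ₁) = 0.49188, e^(−t/τ₂) = 0.059935.
C₂ = 3.27·[1 − (25.088·0.49188 − 6.3244·0.059935)/(18.763)] = 3.27·0.36252 = 1.1855 g/L.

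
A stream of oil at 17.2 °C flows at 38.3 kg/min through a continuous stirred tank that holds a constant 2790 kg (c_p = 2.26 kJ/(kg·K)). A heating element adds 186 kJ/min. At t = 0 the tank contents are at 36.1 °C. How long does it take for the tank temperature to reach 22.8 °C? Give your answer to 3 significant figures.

M c_p dT/dt = ṁ c_p (T_in − T) + Q̇.
τ = M/ṁ = 72.846 min; T_ss = T_in + Q̇/(ṁ c_p) = 19.349 °C.
T(t) = T_ss + (T₀ − T_ss) e^(−t/τ). Set T = 22.8:
e^(−t/τ) = (22.8 − 19.349)/(36.1 − 19.349) = 0.20602
t = −72.846 · ln(0.20602) = 115.08 min.

115 min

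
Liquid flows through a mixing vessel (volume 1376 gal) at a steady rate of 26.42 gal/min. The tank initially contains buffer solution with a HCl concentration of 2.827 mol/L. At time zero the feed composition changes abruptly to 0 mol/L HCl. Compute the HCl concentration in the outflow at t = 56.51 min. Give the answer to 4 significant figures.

Species balance on the tank: V dC/dt = Q(C_in − C).
Rewrite as dC/dt + C/τ = C_in/τ, τ = V/Q = 52.0818 min.
Solution: C(t) = C_in + (C₀ − C_in) e^(−t/τ).
C(56.51) = 0 + (2.827 − 0)·e^(−56.51/52.0818) = 0 + (2.82700)·0.337893 = 0.955225 mol/L.

0.9552 mol/L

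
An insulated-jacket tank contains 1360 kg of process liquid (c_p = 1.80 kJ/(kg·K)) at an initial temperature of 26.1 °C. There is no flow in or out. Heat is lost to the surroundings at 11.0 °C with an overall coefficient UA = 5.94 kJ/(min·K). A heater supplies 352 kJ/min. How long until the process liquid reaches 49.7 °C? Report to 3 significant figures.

315 min

First-law balance (no shaft work): M c_p dT/dt = −UA(T − T_amb) + Q̇.
τ = M c_p/UA = 412.12 min; T_ss = T_amb + Q̇/UA = 11.0 + 352/5.94 = 70.259 °C.
T(t) = T_ss + (T₀ − T_ss)e^(−t/τ); set T = 49.7:
t = −τ ln[(T − T_ss)/(T₀ − T_ss)] = −412.12 · ln(0.46557) = 315.06 min.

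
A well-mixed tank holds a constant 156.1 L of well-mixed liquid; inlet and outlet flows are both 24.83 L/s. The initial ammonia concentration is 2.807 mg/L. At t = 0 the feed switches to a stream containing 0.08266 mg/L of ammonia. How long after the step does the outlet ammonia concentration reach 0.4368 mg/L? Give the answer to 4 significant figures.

Species balance: V dC/dt = Q(C_in − C) ⇒ τ = V/Q = 6.28675 s.
C(t) = C_in + (C₀ − C_in) e^(−t/τ). Set C = 0.4368 and solve for t:
e^(−t/τ) = (C − C_in)/(C₀ − C_in) = (0.4368 − 0.08266)/(2.807 − 0.08266) = 0.129991
t = −τ ln(…) = 6.28675 × 2.04029 = 12.8268 s.

12.83 s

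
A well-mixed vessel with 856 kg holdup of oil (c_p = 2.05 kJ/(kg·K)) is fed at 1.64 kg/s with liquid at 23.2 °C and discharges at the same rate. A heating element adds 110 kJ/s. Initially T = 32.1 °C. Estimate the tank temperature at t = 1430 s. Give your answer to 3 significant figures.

54.4 °C

M c_p dT/dt = ṁ c_p (T_in − T) + Q̇.
τ = M/ṁ = 521.95 s; T_ss = T_in + Q̇/(ṁ c_p) = 23.2 + 110/(1.64·2.05) = 55.919 °C.
Integrating: T(t) = T_ss + (T₀ − T_ss) e^(−t/τ).
T(1430) = 55.919 + (-23.819)·e^(−1430/521.95) = 55.919 + (-23.819)·0.064588 = 54.380 °C.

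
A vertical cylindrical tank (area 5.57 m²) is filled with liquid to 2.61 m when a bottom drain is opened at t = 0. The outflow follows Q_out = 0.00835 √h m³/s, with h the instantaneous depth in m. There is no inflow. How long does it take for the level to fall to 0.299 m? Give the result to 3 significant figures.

With no inflow, A dh/dt = −0.00835 √h.
This is separable: 2 d(√h)/dt = −0.00835/A, so √h = √h₀ − (0.00835/(2A)) t.
t = 2A(√h₀ − √h)/0.00835 = 2·5.57·(√2.61 − √0.299)/0.00835
  = 11.140 × (1.6155 − 0.54681) / 0.00835 = 1425.8 s.

1430 s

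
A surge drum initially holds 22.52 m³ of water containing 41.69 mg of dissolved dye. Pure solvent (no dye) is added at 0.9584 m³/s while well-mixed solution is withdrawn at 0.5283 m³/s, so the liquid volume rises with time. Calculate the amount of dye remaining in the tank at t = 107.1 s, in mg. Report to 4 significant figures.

10.62 mg

Let m(t) be the amount of dye. Volume: V(t) = V₀ + (Q_in − Q_out) t = 22.52 + 0.430100 t; V(107.1) = 68.5837 m³.
Species balance (pure solvent in): dm/dt = −Q_out · m/V(t).
dm/m = −Q_out dt/(V₀ + 0.430100 t); integrating gives ln(m/m₀) = −(Q_out/(Q_in−Q_out)) ln(V/V₀).
m = m₀ (V₀/V)^(Q_out/(Q_in−Q_out)) = 41.69 × (22.52/68.5837)^(1.22832) = 10.6158 mg.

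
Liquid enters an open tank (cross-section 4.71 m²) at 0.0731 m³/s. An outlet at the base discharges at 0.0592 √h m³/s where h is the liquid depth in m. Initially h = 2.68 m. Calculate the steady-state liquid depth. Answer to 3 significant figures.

A dh/dt = Q_in − 0.0592 √h. Steady state requires inflow = outflow:
Q_in = 0.0592 √h_ss ⇒ √h_ss = 0.0731/0.0592 = 1.2348.
h_ss = 1.2348² = 1.5247 m. (Since h₀ = 2.68 m > h_ss, the level will fall toward this value.)

1.52 m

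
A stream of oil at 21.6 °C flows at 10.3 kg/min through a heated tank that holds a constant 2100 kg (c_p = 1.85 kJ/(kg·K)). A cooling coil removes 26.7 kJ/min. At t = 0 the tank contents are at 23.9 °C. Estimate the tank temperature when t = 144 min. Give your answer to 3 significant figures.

22.0 °C

M c_p dT/dt = ṁ c_p (T_in − T) − Q̇.
Rearrange: dT/dt = (T_ss − T)/τ with τ = M/ṁ = 203.88 min and T_ss = T_in − Q̇/(ṁ c_p) = 20.199 °C.
Solution: T(t) = T_ss + (T₀ − T_ss) e^(−t/τ).
T(144) = 20.199 + (3.7012)·e^(−144/203.88) = 20.199 + (3.7012)·0.49347 = 22.025 °C.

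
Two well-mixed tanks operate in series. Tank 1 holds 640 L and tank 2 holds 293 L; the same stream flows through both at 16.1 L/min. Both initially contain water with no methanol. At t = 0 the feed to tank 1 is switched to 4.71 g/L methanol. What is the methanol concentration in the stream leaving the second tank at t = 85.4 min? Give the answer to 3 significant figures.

3.73 g/L

Time constants: τᵢ = Vᵢ/Q for each well-mixed tank.
τ₁ = 640/16.1 = 39.752 min; τ₂ = 293/16.1 = 18.199 min.
Tank 1: C₁ = C_in(1 − e^(−t/τ₁)). Tank 2 (τ₁ ≠ τ₂): C₂ = C_in[1 − (τ₁ e^(−t/τ₁) − τ₂ e^(−t/τ₂))/(τ₁ − τ₂)].
At t = 85.4: e^(−t/τ₁) = 0.11668, e^(−t/τ₂) = 0.0091626.
C₂ = 4.71·[1 − (39.752·0.11668 − 18.199·0.0091626)/(21.553)] = 4.71·0.79254 = 3.7329 g/L.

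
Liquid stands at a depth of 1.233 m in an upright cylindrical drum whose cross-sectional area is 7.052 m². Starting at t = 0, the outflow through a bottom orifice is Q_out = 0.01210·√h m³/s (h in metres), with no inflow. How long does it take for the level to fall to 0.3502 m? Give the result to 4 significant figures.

A dh/dt = −Q_out = −0.01210 √h.
∫ h^(−1/2) dh = −(0.01210/A) ∫ dt, giving 2√h = 2√h₀ − (0.01210/A) t.
t = 2A(√h₀ − √h)/0.01210 = 2·7.052·(√1.233 − √0.3502)/0.01210
  = 14.1040 × (1.11041 − 0.591777) / 0.01210 = 604.523 s.

604.5 s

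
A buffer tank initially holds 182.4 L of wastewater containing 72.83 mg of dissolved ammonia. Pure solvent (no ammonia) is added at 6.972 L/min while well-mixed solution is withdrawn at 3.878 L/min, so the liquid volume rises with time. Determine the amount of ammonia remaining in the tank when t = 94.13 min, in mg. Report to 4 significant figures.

Total volume: dV/dt = Q_in − Q_out = 3.09400 L/min, so V(t) = 182.4 + 3.09400 t and V(94.13) = 473.638 L.
Species balance (pure solvent in): dm/dt = −Q_out · m/V(t).
Separate: dm/m = −Q_out dt/V(t) ⇒ ln(m/m₀) = −(Q_out/(Q_in−Q_out)) ln(V/V₀).
m = m₀ (V₀/V)^(Q_out/(Q_in−Q_out)) = 72.83 × (182.4/473.638)^(1.25339) = 22.0230 mg.

22.02 mg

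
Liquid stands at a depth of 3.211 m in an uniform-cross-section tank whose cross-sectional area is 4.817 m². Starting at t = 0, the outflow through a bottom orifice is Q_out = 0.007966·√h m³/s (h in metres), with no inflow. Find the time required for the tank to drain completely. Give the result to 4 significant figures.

With no inflow, A dh/dt = −0.007966 √h.
This is separable: 2 d(√h)/dt = −0.007966/A, so √h = √h₀ − (0.007966/(2A)) t.
Tank is empty when √h = 0: t_empty = 2A√h₀/0.007966.
t_empty = 2·4.817·√3.211/0.007966 = 9.63400·1.79193/0.007966 = 2167.14 s.

2167 s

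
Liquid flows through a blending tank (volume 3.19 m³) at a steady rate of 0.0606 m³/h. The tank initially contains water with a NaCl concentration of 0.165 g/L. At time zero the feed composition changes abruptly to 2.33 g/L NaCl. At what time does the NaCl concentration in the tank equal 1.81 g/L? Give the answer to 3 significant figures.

75.1 h

Species balance: V dC/dt = Q(C_in − C) ⇒ τ = V/Q = 52.640 h.
C(t) = C_in + (C₀ − C_in) e^(−t/τ). Set C = 1.81 and solve for t:
e^(−t/τ) = (C − C_in)/(C₀ − C_in) = (1.81 − 2.33)/(0.165 − 2.33) = 0.24018
t = −τ ln(…) = 52.640 × 1.4263 = 75.083 h.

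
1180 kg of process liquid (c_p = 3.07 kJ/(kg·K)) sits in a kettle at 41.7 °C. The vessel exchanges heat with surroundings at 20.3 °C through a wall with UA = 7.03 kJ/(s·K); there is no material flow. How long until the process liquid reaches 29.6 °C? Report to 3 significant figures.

429 s

Lumped-capacitance energy balance: M c_p dT/dt = UA(T_amb − T).
τ = M c_p/UA = 515.31 s; T_ss = T_amb = 20.300 °C.
T(t) = T_ss + (T₀ − T_ss)e^(−t/τ); set T = 29.6:
t = −τ ln[(T − T_ss)/(T₀ − T_ss)] = −515.31 · ln(0.43458) = 429.44 s.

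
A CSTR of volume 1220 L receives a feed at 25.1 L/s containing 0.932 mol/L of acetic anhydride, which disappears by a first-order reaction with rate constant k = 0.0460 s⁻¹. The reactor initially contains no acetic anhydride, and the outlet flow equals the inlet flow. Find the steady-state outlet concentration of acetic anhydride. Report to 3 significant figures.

Accumulation = in − out − consumed: V dC/dt = Q C_in − Q C − k V C.
At steady state: 0 = Q C_in − (Q + kV) C_ss, so C_ss = Q C_in/(Q + kV).
C_ss = 25.1·0.932/(25.1 + 0.0460·1220) = 23.393/81.220 = 0.28802 mol/L.

0.288 mol/L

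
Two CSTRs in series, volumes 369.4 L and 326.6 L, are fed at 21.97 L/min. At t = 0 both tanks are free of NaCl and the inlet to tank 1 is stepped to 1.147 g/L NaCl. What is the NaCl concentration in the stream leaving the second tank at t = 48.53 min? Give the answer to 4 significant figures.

Each tank obeys Vᵢ dCᵢ/dt = Q(Cᵢ₋₁ − Cᵢ), so τᵢ = Vᵢ/Q.
τ₁ = 369.4/21.97 = 16.8138 min; τ₂ = 326.6/21.97 = 14.8657 min.
Solving the cascade with C₁(0)=C₂(0)=0 gives C₂(t) = C_in[1 − (τ₁ e^(−t/τ₁) − τ₂ e^(−t/τ₂))/(τ₁ − τ₂)].
At t = 48.53: e^(−t/τ₁) = 0.0557815, e^(−t/τ₂) = 0.0382139.
C₂ = 1.147·[1 − (16.8138·0.0557815 − 14.8657·0.0382139)/(1.94811)] = 1.147·0.810163 = 0.929257 g/L.

0.9293 g/L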